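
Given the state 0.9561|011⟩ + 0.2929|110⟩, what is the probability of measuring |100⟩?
0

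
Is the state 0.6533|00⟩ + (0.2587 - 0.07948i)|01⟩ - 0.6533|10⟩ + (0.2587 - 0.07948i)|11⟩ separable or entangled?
Entangled

Writing the state as a|00⟩ + b|01⟩ + c|10⟩ + d|11⟩, it is a product state iff ad − bc = 0.
Here (a, b, c, d) = (0.6533, (0.2587 - 0.07948i), -0.6533, (0.2587 - 0.07948i)): ad − bc = (0.6533)(0.2587 - 0.07948i) − (0.2587 - 0.07948i)(-0.6533) = (0.338 - 0.1038i) ≠ 0, so the state is entangled.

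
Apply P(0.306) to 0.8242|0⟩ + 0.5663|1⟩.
0.8242|0⟩ + (0.54 + 0.1706i)|1⟩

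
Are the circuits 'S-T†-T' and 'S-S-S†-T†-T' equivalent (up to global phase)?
Yes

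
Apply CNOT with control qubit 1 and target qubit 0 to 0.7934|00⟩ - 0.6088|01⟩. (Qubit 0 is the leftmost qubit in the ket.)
0.7934|00⟩ - 0.6088|11⟩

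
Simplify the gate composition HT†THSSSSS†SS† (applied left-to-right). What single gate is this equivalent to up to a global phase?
S†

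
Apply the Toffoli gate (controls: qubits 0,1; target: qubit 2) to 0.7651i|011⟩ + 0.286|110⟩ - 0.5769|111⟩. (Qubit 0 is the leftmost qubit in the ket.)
0.7651i|011⟩ - 0.5769|110⟩ + 0.286|111⟩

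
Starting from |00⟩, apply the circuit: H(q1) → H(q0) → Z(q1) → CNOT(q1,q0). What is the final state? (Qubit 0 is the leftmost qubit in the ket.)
1/2|00⟩ - 1/2|01⟩ + 1/2|10⟩ - 1/2|11⟩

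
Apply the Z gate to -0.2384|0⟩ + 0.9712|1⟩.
-0.2384|0⟩ - 0.9712|1⟩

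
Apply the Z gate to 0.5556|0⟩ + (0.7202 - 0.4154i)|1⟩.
0.5556|0⟩ + (-0.7202 + 0.4154i)|1⟩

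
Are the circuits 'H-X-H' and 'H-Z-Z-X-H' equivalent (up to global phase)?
Yes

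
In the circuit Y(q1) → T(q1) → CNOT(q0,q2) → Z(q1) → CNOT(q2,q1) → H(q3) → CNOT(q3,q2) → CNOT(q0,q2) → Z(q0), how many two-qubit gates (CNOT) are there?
4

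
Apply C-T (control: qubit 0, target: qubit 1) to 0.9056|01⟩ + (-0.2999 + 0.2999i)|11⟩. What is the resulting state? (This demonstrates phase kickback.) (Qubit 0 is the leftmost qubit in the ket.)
0.9056|01⟩ - 0.4241|11⟩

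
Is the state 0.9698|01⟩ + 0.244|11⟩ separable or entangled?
Separable

Writing the state as a|00⟩ + b|01⟩ + c|10⟩ + d|11⟩, it is a product state iff ad − bc = 0.
Here (a, b, c, d) = (0, 0.9698, 0, 0.244): ad − bc = (0)(0.244) − (0.9698)(0) = 0, so the state is separable.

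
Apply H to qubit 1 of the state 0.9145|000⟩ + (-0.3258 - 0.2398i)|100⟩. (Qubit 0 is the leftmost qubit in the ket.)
0.6466|000⟩ + 0.6466|010⟩ + (-0.2304 - 0.1696i)|100⟩ + (-0.2304 - 0.1696i)|110⟩

H on qubit 1 mixes each pair of kets that differ only in qubit 1: amplitudes (a, b) of (|…0…⟩, |…1…⟩) become ((a + b)/√2, (a − b)/√2). Kets absent from the input have amplitude 0.
(|000⟩, |010⟩): (a, b) = (0.9145, 0) → (0.6466, 0.6466)
(|100⟩, |110⟩): (a, b) = ((-0.3258 - 0.2398i), 0) → ((-0.2304 - 0.1696i), (-0.2304 - 0.1696i))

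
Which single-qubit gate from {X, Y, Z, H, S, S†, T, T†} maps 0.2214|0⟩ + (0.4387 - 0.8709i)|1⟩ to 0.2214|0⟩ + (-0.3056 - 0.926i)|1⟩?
T†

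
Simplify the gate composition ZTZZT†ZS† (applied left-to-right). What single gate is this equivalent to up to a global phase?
S†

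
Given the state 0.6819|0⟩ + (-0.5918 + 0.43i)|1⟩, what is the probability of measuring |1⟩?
0.5351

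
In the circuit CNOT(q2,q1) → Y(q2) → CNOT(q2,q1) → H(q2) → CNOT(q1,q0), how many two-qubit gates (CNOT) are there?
3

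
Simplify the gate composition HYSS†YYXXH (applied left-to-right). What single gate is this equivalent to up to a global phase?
Y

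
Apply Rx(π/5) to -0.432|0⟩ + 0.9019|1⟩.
(-0.4109 - 0.2787i)|0⟩ + (0.8578 + 0.1335i)|1⟩

Rx(π/5) = [[cos(θ/2), −i·sin(θ/2)], [−i·sin(θ/2), cos(θ/2)]]; θ = π/5, cos(θ/2) ≈ 0.951057, sin(θ/2) ≈ 0.309017.
With a = amp(|0⟩) = -0.432 and b = amp(|1⟩) = 0.9019:
new amp(|0⟩) = (0.951057)·a + (-0.309017i)·b = (-0.4109 - 0.2787i)
new amp(|1⟩) = (-0.309017i)·a + (0.951057)·b = (0.8578 + 0.1335i)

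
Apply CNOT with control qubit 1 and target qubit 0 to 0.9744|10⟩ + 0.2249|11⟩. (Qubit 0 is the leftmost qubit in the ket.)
0.2249|01⟩ + 0.9744|10⟩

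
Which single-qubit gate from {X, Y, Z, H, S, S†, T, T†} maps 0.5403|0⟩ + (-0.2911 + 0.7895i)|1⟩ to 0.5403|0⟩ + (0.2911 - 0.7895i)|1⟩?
Z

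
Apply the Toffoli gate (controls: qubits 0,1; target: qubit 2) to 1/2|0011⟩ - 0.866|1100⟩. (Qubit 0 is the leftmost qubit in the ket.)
1/2|0011⟩ - 0.866|1110⟩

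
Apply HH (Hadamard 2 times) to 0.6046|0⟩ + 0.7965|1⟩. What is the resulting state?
0.6046|0⟩ + 0.7965|1⟩

H² = I, so an even number of Hadamards cancels: H^2 = I and the state is unchanged.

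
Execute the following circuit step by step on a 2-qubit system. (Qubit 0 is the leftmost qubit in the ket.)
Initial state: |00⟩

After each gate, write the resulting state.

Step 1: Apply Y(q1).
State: i|01⟩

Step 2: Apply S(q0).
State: i|01⟩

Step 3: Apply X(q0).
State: i|11⟩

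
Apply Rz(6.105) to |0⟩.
(-0.996 - 0.08897i)|0⟩

Rz(6.105) = [[e^(−iθ/2), 0], [0, e^(iθ/2)]] with e^(±iθ/2) = cos(θ/2) ± i·sin(θ/2); θ = 6.105, cos(θ/2) ≈ -0.996034, sin(θ/2) ≈ 0.0889748.
With a = amp(|0⟩) = 1 and b = amp(|1⟩) = 0:
new amp(|0⟩) = (-0.996034 - 0.0889748i)·a = (-0.996 - 0.08897i)
new amp(|1⟩) = (-0.996034 + 0.0889748i)·b = 0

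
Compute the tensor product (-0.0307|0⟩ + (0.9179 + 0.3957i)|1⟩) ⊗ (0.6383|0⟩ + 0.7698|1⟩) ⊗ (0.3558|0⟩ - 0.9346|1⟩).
-0.006972|000⟩ + 0.01831|001⟩ - 0.008409|010⟩ + 0.02209|011⟩ + (0.2085 + 0.08987i)|100⟩ + (-0.5476 - 0.2361i)|101⟩ + (0.2514 + 0.1084i)|110⟩ + (-0.6604 - 0.2847i)|111⟩

amp(|b₁b₂…⟩) = product of the factor amplitudes for bits b₁, b₂, …; only kets whose every factor amplitude is nonzero survive.
|000⟩: (-0.0307)(0.6383)(0.3558) = -0.006972
|001⟩: (-0.0307)(0.6383)(-0.9346) = 0.01831
|010⟩: (-0.0307)(0.7698)(0.3558) = -0.008409
|011⟩: (-0.0307)(0.7698)(-0.9346) = 0.02209
|100⟩: (0.9179 + 0.3957i)(0.6383)(0.3558) = (0.2085 + 0.08987i)
|101⟩: (0.9179 + 0.3957i)(0.6383)(-0.9346) = (-0.5476 - 0.2361i)
|110⟩: (0.9179 + 0.3957i)(0.7698)(0.3558) = (0.2514 + 0.1084i)
|111⟩: (0.9179 + 0.3957i)(0.7698)(-0.9346) = (-0.6604 - 0.2847i)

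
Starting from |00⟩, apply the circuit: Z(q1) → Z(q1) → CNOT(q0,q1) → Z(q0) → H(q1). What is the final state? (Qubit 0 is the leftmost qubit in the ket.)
1/√2|00⟩ + 1/√2|01⟩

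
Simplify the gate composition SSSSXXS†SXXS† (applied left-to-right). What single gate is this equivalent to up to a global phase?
S†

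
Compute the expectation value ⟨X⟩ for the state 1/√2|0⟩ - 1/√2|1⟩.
-1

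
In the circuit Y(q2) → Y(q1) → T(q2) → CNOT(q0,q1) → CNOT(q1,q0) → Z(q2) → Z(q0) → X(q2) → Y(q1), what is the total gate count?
9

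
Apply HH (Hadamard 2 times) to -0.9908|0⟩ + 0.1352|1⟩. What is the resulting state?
-0.9908|0⟩ + 0.1352|1⟩

H² = I, so an even number of Hadamards cancels: H^2 = I and the state is unchanged.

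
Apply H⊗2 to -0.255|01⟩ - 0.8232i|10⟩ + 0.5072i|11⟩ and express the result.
(-0.1275 - 0.158i)|00⟩ + (0.1275 - 0.6652i)|01⟩ + (-0.1275 + 0.158i)|10⟩ + (0.1275 + 0.6652i)|11⟩

H⊗2 gives amp(|y⟩) = (1/2) Σ_x (−1)^(x·y) amp(|x⟩), where x·y is the number of positions in which both x and y have a 1.
|00⟩: (-0.255 - 0.8232i + 0.5072i)/2 = (-0.1275 - 0.158i)
|01⟩: (0.255 - 0.8232i - 0.5072i)/2 = (0.1275 - 0.6652i)
|10⟩: (-0.255 + 0.8232i - 0.5072i)/2 = (-0.1275 + 0.158i)
|11⟩: (0.255 + 0.8232i + 0.5072i)/2 = (0.1275 + 0.6652i)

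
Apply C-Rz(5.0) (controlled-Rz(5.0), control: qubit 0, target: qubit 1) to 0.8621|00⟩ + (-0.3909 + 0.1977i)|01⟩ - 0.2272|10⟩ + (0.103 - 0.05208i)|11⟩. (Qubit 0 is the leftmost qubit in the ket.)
0.8621|00⟩ + (-0.3909 + 0.1977i)|01⟩ + (0.182 + 0.136i)|10⟩ + (-0.05135 + 0.1034i)|11⟩

C-Rz(5.0) leaves the control-|0⟩ kets |00⟩, |01⟩ unchanged and applies Rz(5.0) to qubit 1 on the control-|1⟩ pair (|10⟩, |11⟩).
Rz(5.0) = [[e^(−iθ/2), 0], [0, e^(iθ/2)]] with e^(±iθ/2) = cos(θ/2) ± i·sin(θ/2); θ = 5.0, cos(θ/2) ≈ -0.801144, sin(θ/2) ≈ 0.598472.
With a = amp(|10⟩) = -0.2272 and b = amp(|11⟩) = (0.103 - 0.05208i):
new amp(|10⟩) = (-0.801144 - 0.598472i)·a = (0.182 + 0.136i)
new amp(|11⟩) = (-0.801144 + 0.598472i)·b = (-0.05135 + 0.1034i)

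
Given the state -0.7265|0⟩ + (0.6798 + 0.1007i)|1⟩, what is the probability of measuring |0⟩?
0.5278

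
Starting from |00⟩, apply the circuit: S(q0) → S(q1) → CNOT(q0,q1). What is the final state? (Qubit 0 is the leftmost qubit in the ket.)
|00⟩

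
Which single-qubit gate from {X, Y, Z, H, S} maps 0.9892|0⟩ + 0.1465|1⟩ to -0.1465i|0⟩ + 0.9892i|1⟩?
Y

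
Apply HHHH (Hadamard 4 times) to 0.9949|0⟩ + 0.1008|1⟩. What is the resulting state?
0.9949|0⟩ + 0.1008|1⟩

H² = I, so an even number of Hadamards cancels: H^4 = I and the state is unchanged.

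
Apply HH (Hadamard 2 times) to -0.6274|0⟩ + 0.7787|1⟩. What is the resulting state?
-0.6274|0⟩ + 0.7787|1⟩

H² = I, so an even number of Hadamards cancels: H^2 = I and the state is unchanged.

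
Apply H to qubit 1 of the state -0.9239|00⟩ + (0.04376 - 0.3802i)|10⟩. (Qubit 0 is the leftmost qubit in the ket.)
-0.6533|00⟩ - 0.6533|01⟩ + (0.03094 - 0.2688i)|10⟩ + (0.03094 - 0.2688i)|11⟩

H on qubit 1 mixes each pair of kets that differ only in qubit 1: amplitudes (a, b) of (|…0…⟩, |…1…⟩) become ((a + b)/√2, (a − b)/√2). Kets absent from the input have amplitude 0.
(|00⟩, |01⟩): (a, b) = (-0.9239, 0) → (-0.6533, -0.6533)
(|10⟩, |11⟩): (a, b) = ((0.04376 - 0.3802i), 0) → ((0.03094 - 0.2688i), (0.03094 - 0.2688i))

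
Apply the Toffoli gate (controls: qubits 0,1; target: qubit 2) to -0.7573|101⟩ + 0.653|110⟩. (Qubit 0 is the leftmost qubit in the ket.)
-0.7573|101⟩ + 0.653|111⟩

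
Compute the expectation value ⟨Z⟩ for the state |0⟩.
1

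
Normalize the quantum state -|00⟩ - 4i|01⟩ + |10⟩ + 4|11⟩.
-0.1715|00⟩ - 0.686i|01⟩ + 0.1715|10⟩ + 0.686|11⟩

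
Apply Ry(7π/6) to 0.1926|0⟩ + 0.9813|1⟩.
-0.9977|0⟩ - 0.06794|1⟩

Ry(7π/6) = [[cos(θ/2), −sin(θ/2)], [sin(θ/2), cos(θ/2)]]; θ = 7π/6, cos(θ/2) ≈ -0.258819, sin(θ/2) ≈ 0.965926.
With a = amp(|0⟩) = 0.1926 and b = amp(|1⟩) = 0.9813:
new amp(|0⟩) = (-0.258819)·a + (-0.965926)·b = -0.9977
new amp(|1⟩) = (0.965926)·a + (-0.258819)·b = -0.06794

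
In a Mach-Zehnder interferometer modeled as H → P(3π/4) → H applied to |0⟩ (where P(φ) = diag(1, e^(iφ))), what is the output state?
(0.1464 + (1/√8)i)|0⟩ + (0.8536 - (1/√8)i)|1⟩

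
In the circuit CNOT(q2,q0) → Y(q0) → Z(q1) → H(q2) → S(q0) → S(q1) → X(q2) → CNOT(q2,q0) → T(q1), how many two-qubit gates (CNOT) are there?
2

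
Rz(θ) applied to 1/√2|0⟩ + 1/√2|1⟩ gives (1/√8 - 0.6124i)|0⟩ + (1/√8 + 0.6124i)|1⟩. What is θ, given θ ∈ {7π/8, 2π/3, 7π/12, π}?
2π/3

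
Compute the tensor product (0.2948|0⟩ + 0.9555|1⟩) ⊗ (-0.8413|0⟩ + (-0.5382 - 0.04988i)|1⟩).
-0.248|00⟩ + (-0.1587 - 0.0147i)|01⟩ - 0.8039|10⟩ + (-0.5143 - 0.04766i)|11⟩

amp(|b₁b₂…⟩) = product of the factor amplitudes for bits b₁, b₂, …; only kets whose every factor amplitude is nonzero survive.
|00⟩: (0.2948)(-0.8413) = -0.248
|01⟩: (0.2948)(-0.5382 - 0.04988i) = (-0.1587 - 0.0147i)
|10⟩: (0.9555)(-0.8413) = -0.8039
|11⟩: (0.9555)(-0.5382 - 0.04988i) = (-0.5143 - 0.04766i)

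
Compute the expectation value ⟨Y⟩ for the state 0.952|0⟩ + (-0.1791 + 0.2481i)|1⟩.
0.4724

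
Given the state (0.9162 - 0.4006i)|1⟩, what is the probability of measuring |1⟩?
0.9999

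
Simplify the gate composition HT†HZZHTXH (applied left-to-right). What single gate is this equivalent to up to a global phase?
Z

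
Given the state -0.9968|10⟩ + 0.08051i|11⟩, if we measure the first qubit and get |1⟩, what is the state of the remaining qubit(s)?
-0.9968|0⟩ + 0.08051i|1⟩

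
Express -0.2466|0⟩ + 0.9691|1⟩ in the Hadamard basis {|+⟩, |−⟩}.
0.5109|+⟩ - 0.8596|−⟩

With |ψ⟩ = α|0⟩ + β|1⟩, the Hadamard-basis coefficients are ⟨+|ψ⟩ = (α + β)/√2 and ⟨−|ψ⟩ = (α − β)/√2.
Here α = -0.2466, β = 0.9691: (α + β)/√2 = 0.5109, (α − β)/√2 = -0.8596.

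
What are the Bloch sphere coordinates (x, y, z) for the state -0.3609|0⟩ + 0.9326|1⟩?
(-0.6732, 0, -0.7395)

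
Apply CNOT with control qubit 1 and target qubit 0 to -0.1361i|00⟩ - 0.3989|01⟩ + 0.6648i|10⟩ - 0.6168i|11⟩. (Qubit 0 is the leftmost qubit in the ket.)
-0.1361i|00⟩ - 0.6168i|01⟩ + 0.6648i|10⟩ - 0.3989|11⟩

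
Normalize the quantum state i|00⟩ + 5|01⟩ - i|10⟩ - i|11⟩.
0.189i|00⟩ + 0.9449|01⟩ - 0.189i|10⟩ - 0.189i|11⟩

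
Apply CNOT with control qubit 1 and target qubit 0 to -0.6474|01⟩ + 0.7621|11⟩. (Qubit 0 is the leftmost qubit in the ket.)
0.7621|01⟩ - 0.6474|11⟩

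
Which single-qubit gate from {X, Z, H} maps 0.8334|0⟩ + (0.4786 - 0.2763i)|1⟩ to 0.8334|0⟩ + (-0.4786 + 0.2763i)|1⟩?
Z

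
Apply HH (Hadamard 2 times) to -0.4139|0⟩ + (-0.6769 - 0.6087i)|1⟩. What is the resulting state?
-0.4139|0⟩ + (-0.6769 - 0.6087i)|1⟩

H² = I, so an even number of Hadamards cancels: H^2 = I and the state is unchanged.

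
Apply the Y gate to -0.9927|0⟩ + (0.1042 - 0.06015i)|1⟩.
(-0.06015 - 0.1042i)|0⟩ - 0.9927i|1⟩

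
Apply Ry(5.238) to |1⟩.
-0.4991|0⟩ - 0.8665|1⟩

Ry(5.238) = [[cos(θ/2), −sin(θ/2)], [sin(θ/2), cos(θ/2)]]; θ = 5.238, cos(θ/2) ≈ -0.866528, sin(θ/2) ≈ 0.499128.
With a = amp(|0⟩) = 0 and b = amp(|1⟩) = 1:
new amp(|0⟩) = (-0.866528)·a + (-0.499128)·b = -0.4991
new amp(|1⟩) = (0.499128)·a + (-0.866528)·b = -0.8665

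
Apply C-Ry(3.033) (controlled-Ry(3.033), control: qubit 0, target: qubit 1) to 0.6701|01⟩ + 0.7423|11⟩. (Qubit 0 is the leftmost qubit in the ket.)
0.6701|01⟩ - 0.7412|10⟩ + 0.04028|11⟩

C-Ry(3.033) leaves the control-|0⟩ kets |00⟩, |01⟩ unchanged and applies Ry(3.033) to qubit 1 on the control-|1⟩ pair (|10⟩, |11⟩).
Ry(3.033) = [[cos(θ/2), −sin(θ/2)], [sin(θ/2), cos(θ/2)]]; θ = 3.033, cos(θ/2) ≈ 0.0542697, sin(θ/2) ≈ 0.998526.
With a = amp(|10⟩) = 0 and b = amp(|11⟩) = 0.7423:
new amp(|10⟩) = (0.0542697)·a + (-0.998526)·b = -0.7412
new amp(|11⟩) = (0.998526)·a + (0.0542697)·b = 0.04028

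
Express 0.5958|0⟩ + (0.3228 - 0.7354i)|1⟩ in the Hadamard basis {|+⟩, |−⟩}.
(0.6495 - 0.52i)|+⟩ + (0.193 + 0.52i)|−⟩

With |ψ⟩ = α|0⟩ + β|1⟩, the Hadamard-basis coefficients are ⟨+|ψ⟩ = (α + β)/√2 and ⟨−|ψ⟩ = (α − β)/√2.
Here α = 0.5958, β = (0.3228 - 0.7354i): (α + β)/√2 = (0.6495 - 0.52i), (α − β)/√2 = (0.193 + 0.52i).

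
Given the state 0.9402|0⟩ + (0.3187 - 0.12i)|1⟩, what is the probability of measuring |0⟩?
0.884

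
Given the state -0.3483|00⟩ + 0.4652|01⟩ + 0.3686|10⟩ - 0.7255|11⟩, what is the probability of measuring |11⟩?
0.5264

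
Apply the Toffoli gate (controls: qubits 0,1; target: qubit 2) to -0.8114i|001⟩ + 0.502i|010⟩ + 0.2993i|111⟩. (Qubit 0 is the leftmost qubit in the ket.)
-0.8114i|001⟩ + 0.502i|010⟩ + 0.2993i|110⟩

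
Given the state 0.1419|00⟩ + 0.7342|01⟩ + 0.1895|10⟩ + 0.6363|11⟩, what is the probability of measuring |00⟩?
0.02014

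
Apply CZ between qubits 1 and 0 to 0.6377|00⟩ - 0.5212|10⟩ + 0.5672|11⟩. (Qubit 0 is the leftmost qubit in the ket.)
0.6377|00⟩ - 0.5212|10⟩ - 0.5672|11⟩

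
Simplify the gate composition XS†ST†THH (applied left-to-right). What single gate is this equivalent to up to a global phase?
X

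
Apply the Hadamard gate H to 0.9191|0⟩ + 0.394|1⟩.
0.9285|0⟩ + 0.3713|1⟩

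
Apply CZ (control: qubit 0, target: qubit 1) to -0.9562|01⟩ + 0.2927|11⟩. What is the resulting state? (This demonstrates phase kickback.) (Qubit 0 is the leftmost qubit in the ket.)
-0.9562|01⟩ - 0.2927|11⟩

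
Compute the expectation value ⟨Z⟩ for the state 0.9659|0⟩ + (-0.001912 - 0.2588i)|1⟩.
0.866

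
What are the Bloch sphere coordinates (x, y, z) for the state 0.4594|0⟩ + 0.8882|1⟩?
(0.8161, 0, -0.5779)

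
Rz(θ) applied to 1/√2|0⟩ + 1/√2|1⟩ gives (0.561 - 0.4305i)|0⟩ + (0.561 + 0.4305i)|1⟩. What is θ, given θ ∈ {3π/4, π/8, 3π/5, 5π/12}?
5π/12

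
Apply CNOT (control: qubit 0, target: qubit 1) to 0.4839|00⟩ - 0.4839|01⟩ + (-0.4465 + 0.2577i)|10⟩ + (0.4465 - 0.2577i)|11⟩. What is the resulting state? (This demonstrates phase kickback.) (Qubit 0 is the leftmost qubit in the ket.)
0.4839|00⟩ - 0.4839|01⟩ + (0.4465 - 0.2577i)|10⟩ + (-0.4465 + 0.2577i)|11⟩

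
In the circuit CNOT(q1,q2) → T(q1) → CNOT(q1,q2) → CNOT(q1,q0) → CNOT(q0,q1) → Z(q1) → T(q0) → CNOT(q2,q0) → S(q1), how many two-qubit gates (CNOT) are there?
5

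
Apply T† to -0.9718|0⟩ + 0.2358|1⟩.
-0.9718|0⟩ + (0.1667 - 0.1667i)|1⟩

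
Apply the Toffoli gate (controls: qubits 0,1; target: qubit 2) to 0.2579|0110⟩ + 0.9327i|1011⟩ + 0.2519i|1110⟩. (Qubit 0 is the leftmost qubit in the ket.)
0.2579|0110⟩ + 0.9327i|1011⟩ + 0.2519i|1100⟩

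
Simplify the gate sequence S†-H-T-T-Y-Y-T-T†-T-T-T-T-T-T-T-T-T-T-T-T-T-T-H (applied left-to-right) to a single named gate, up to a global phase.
S†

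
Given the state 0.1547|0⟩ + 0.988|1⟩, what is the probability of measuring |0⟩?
0.02393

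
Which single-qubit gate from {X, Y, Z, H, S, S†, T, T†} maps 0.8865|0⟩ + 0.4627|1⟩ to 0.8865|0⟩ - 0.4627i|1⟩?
S†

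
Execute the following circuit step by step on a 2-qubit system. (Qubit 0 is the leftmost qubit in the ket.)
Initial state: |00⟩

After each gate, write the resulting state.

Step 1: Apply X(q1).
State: |01⟩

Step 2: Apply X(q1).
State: |00⟩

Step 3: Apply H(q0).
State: 1/√2|00⟩ + 1/√2|10⟩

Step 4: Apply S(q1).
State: 1/√2|00⟩ + 1/√2|10⟩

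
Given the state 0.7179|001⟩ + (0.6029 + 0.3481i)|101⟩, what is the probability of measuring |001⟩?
0.5154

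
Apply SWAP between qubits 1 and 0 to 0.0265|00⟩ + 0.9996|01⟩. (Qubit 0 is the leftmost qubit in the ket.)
0.0265|00⟩ + 0.9996|10⟩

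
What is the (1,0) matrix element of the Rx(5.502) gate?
-0.3807i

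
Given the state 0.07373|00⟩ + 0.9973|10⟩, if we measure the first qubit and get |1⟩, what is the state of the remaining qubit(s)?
|0⟩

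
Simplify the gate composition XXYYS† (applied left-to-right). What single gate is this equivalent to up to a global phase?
S†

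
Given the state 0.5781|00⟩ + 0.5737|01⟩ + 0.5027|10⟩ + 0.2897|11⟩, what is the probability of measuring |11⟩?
0.08393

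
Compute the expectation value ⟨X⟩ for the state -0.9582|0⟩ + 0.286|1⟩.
-0.5481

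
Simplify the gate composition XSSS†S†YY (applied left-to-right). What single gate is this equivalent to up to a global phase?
X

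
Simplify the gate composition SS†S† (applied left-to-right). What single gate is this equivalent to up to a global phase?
S†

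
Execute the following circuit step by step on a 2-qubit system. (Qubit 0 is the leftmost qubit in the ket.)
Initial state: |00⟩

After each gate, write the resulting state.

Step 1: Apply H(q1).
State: 1/√2|00⟩ + 1/√2|01⟩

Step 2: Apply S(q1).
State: 1/√2|00⟩ + (1/√2)i|01⟩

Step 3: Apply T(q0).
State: 1/√2|00⟩ + (1/√2)i|01⟩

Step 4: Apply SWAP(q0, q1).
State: 1/√2|00⟩ + (1/√2)i|10⟩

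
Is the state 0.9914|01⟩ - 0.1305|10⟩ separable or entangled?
Entangled

Writing the state as a|00⟩ + b|01⟩ + c|10⟩ + d|11⟩, it is a product state iff ad − bc = 0.
Here (a, b, c, d) = (0, 0.9914, -0.1305, 0): ad − bc = (0)(0) − (0.9914)(-0.1305) = 0.1294 ≠ 0, so the state is entangled.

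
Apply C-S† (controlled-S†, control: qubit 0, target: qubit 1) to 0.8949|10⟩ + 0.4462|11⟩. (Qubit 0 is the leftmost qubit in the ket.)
0.8949|10⟩ - 0.4462i|11⟩

C-S† leaves the control-|0⟩ kets |00⟩, |01⟩ unchanged and applies S† to qubit 1 on the control-|1⟩ pair (|10⟩, |11⟩).
S† = [[1, 0], [0, -i]].
With a = amp(|10⟩) = 0.8949 and b = amp(|11⟩) = 0.4462:
new amp(|10⟩) = (1)·a = 0.8949
new amp(|11⟩) = (-i)·b = -0.4462i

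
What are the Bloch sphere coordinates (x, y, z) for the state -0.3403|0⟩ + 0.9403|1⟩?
(-0.64, 0, -0.7684)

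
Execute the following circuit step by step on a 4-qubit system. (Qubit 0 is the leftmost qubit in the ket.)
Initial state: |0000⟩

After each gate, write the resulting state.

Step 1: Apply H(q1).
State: 1/√2|0000⟩ + 1/√2|0100⟩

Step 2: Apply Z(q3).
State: 1/√2|0000⟩ + 1/√2|0100⟩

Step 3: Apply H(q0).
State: 1/2|0000⟩ + 1/2|0100⟩ + 1/2|1000⟩ + 1/2|1100⟩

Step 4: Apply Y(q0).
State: -(1/2)i|0000⟩ - (1/2)i|0100⟩ + (1/2)i|1000⟩ + (1/2)i|1100⟩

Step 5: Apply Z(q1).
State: -(1/2)i|0000⟩ + (1/2)i|0100⟩ + (1/2)i|1000⟩ - (1/2)i|1100⟩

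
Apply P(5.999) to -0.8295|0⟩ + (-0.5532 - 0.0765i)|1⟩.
-0.8295|0⟩ + (-0.5525 + 0.08167i)|1⟩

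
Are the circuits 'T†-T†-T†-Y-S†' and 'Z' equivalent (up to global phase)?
No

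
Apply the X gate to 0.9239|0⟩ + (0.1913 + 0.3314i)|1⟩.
(0.1913 + 0.3314i)|0⟩ + 0.9239|1⟩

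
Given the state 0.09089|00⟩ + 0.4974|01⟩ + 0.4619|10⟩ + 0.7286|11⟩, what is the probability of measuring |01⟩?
0.2474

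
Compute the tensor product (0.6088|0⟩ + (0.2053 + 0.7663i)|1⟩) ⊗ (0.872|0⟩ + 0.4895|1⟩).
0.5309|00⟩ + 0.298|01⟩ + (0.179 + 0.6682i)|10⟩ + (0.1005 + 0.3751i)|11⟩

amp(|b₁b₂…⟩) = product of the factor amplitudes for bits b₁, b₂, …; only kets whose every factor amplitude is nonzero survive.
|00⟩: (0.6088)(0.872) = 0.5309
|01⟩: (0.6088)(0.4895) = 0.298
|10⟩: (0.2053 + 0.7663i)(0.872) = (0.179 + 0.6682i)
|11⟩: (0.2053 + 0.7663i)(0.4895) = (0.1005 + 0.3751i)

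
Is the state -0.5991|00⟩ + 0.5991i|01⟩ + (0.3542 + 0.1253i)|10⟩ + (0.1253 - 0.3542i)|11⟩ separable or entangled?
Separable

Writing the state as a|00⟩ + b|01⟩ + c|10⟩ + d|11⟩, it is a product state iff ad − bc = 0.
Here (a, b, c, d) = (-0.5991, 0.5991i, (0.3542 + 0.1253i), (0.1253 - 0.3542i)): ad − bc = (-0.5991)(0.1253 - 0.3542i) − (0.5991i)(0.3542 + 0.1253i) = 0, so the state is separable.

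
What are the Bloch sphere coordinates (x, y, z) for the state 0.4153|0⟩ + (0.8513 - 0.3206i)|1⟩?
(0.7071, -0.2663, -0.655)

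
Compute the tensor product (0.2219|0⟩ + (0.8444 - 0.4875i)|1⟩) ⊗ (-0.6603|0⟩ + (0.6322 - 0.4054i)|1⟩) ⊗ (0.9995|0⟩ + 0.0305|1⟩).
-0.1464|000⟩ - 0.004469|001⟩ + (0.1402 - 0.08991i)|010⟩ + (0.004279 - 0.002744i)|011⟩ + (-0.5573 + 0.3217i)|100⟩ + (-0.01701 + 0.009818i)|101⟩ + (0.336 - 0.6502i)|110⟩ + (0.01025 - 0.01984i)|111⟩

amp(|b₁b₂…⟩) = product of the factor amplitudes for bits b₁, b₂, …; only kets whose every factor amplitude is nonzero survive.
|000⟩: (0.2219)(-0.6603)(0.9995) = -0.1464
|001⟩: (0.2219)(-0.6603)(0.0305) = -0.004469
|010⟩: (0.2219)(0.6322 - 0.4054i)(0.9995) = (0.1402 - 0.08991i)
|011⟩: (0.2219)(0.6322 - 0.4054i)(0.0305) = (0.004279 - 0.002744i)
|100⟩: (0.8444 - 0.4875i)(-0.6603)(0.9995) = (-0.5573 + 0.3217i)
|101⟩: (0.8444 - 0.4875i)(-0.6603)(0.0305) = (-0.01701 + 0.009818i)
|110⟩: (0.8444 - 0.4875i)(0.6322 - 0.4054i)(0.9995) = (0.336 - 0.6502i)
|111⟩: (0.8444 - 0.4875i)(0.6322 - 0.4054i)(0.0305) = (0.01025 - 0.01984i)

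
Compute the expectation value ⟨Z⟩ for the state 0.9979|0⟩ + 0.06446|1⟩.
0.9916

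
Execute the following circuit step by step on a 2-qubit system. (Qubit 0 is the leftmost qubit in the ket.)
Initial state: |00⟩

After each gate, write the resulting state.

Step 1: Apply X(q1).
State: |01⟩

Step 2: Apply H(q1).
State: 1/√2|00⟩ - 1/√2|01⟩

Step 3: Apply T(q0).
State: 1/√2|00⟩ - 1/√2|01⟩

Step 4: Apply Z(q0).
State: 1/√2|00⟩ - 1/√2|01⟩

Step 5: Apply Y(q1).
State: (1/√2)i|00⟩ + (1/√2)i|01⟩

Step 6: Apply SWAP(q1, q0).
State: (1/√2)i|00⟩ + (1/√2)i|10⟩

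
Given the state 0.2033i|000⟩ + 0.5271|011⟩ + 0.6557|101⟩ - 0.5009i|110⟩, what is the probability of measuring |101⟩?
0.4299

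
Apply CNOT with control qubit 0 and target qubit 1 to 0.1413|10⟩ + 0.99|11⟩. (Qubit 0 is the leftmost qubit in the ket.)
0.99|10⟩ + 0.1413|11⟩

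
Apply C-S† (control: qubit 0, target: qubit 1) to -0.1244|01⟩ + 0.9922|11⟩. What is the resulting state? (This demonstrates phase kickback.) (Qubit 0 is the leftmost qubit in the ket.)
-0.1244|01⟩ - 0.9922i|11⟩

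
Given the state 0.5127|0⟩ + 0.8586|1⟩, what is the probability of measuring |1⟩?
0.7372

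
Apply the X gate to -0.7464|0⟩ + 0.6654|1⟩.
0.6654|0⟩ - 0.7464|1⟩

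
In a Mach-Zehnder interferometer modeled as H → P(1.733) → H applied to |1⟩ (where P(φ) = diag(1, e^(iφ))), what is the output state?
(0.5807 - 0.4934i)|0⟩ + (0.4193 + 0.4934i)|1⟩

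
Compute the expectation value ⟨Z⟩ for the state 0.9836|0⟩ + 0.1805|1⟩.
0.9349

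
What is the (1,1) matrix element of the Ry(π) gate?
0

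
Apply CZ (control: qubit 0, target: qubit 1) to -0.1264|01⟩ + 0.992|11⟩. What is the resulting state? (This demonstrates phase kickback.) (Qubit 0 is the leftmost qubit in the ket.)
-0.1264|01⟩ - 0.992|11⟩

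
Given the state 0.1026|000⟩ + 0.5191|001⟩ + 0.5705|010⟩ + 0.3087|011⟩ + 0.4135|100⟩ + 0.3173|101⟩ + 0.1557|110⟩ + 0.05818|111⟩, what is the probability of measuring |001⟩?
0.2695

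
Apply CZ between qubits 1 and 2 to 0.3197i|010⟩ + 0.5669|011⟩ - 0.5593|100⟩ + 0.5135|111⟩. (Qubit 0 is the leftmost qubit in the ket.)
0.3197i|010⟩ - 0.5669|011⟩ - 0.5593|100⟩ - 0.5135|111⟩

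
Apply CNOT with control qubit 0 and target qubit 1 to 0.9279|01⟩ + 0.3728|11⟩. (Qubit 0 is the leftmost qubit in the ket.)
0.9279|01⟩ + 0.3728|10⟩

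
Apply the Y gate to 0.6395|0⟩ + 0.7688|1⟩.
-0.7688i|0⟩ + 0.6395i|1⟩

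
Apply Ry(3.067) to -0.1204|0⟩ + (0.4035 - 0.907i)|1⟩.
(-0.4077 + 0.9064i)|0⟩ + (-0.1053 - 0.03382i)|1⟩

Ry(3.067) = [[cos(θ/2), −sin(θ/2)], [sin(θ/2), cos(θ/2)]]; θ = 3.067, cos(θ/2) ≈ 0.0372877, sin(θ/2) ≈ 0.999305.
With a = amp(|0⟩) = -0.1204 and b = amp(|1⟩) = (0.4035 - 0.907i):
new amp(|0⟩) = (0.0372877)·a + (-0.999305)·b = (-0.4077 + 0.9064i)
new amp(|1⟩) = (0.999305)·a + (0.0372877)·b = (-0.1053 - 0.03382i)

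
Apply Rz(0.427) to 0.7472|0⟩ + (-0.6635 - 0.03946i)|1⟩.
(0.7302 - 0.1583i)|0⟩ + (-0.6401 - 0.1791i)|1⟩

Rz(0.427) = [[e^(−iθ/2), 0], [0, e^(iθ/2)]] with e^(±iθ/2) = cos(θ/2) ± i·sin(θ/2); θ = 0.427, cos(θ/2) ≈ 0.977295, sin(θ/2) ≈ 0.211882.
With a = amp(|0⟩) = 0.7472 and b = amp(|1⟩) = (-0.6635 - 0.03946i):
new amp(|0⟩) = (0.977295 - 0.211882i)·a = (0.7302 - 0.1583i)
new amp(|1⟩) = (0.977295 + 0.211882i)·b = (-0.6401 - 0.1791i)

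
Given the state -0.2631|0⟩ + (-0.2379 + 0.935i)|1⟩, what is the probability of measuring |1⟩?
0.9308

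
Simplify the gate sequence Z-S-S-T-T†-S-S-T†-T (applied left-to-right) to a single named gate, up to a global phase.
Z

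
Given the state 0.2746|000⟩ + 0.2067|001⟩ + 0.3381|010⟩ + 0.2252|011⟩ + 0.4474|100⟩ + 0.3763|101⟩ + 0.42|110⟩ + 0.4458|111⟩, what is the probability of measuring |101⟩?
0.1416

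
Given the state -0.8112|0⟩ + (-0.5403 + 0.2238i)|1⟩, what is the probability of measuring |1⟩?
0.342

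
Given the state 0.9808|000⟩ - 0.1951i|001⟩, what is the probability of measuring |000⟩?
0.962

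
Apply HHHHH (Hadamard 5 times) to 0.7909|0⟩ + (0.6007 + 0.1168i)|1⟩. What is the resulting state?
(0.984 + 0.08259i)|0⟩ + (0.1345 - 0.08259i)|1⟩

H² = I, so H^5 = H: a single Hadamard. With (a, b) = (0.7909, (0.6007 + 0.1168i)), H gives ((a + b)/√2, (a − b)/√2) = ((0.984 + 0.08259i), (0.1345 - 0.08259i)).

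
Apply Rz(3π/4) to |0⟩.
(0.3827 - 0.9239i)|0⟩

Rz(3π/4) = [[e^(−iθ/2), 0], [0, e^(iθ/2)]] with e^(±iθ/2) = cos(θ/2) ± i·sin(θ/2); θ = 3π/4, cos(θ/2) ≈ 0.382683, sin(θ/2) ≈ 0.92388.
With a = amp(|0⟩) = 1 and b = amp(|1⟩) = 0:
new amp(|0⟩) = (0.382683 - 0.92388i)·a = (0.3827 - 0.9239i)
new amp(|1⟩) = (0.382683 + 0.92388i)·b = 0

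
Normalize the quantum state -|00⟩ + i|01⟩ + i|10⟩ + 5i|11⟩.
-0.189|00⟩ + 0.189i|01⟩ + 0.189i|10⟩ + 0.9449i|11⟩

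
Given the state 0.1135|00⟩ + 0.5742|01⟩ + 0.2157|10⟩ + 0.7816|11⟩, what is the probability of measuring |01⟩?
0.3297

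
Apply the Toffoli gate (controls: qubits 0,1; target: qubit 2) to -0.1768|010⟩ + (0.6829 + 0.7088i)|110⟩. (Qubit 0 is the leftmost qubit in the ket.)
-0.1768|010⟩ + (0.6829 + 0.7088i)|111⟩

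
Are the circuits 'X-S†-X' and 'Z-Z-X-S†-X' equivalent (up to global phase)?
Yes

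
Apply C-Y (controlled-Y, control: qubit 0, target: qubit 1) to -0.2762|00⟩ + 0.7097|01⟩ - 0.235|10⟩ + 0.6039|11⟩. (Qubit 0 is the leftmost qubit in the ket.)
-0.2762|00⟩ + 0.7097|01⟩ - 0.6039i|10⟩ - 0.235i|11⟩

C-Y leaves the control-|0⟩ kets |00⟩, |01⟩ unchanged and applies Y to qubit 1 on the control-|1⟩ pair (|10⟩, |11⟩).
Y = [[0, -i], [i, 0]].
With a = amp(|10⟩) = -0.235 and b = amp(|11⟩) = 0.6039:
new amp(|10⟩) = (-i)·b = -0.6039i
new amp(|11⟩) = (i)·a = -0.235i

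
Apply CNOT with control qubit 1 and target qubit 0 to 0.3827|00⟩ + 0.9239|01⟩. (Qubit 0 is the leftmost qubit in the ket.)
0.3827|00⟩ + 0.9239|11⟩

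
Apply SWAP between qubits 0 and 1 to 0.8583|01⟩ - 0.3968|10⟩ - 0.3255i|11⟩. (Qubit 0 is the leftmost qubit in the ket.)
-0.3968|01⟩ + 0.8583|10⟩ - 0.3255i|11⟩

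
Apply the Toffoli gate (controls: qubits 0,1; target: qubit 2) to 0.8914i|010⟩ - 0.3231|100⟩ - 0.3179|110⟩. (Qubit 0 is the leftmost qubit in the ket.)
0.8914i|010⟩ - 0.3231|100⟩ - 0.3179|111⟩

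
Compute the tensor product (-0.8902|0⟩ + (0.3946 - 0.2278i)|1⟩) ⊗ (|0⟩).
-0.8902|00⟩ + (0.3946 - 0.2278i)|10⟩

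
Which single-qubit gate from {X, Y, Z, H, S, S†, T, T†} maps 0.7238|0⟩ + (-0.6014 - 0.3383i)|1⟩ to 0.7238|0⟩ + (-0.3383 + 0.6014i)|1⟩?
S†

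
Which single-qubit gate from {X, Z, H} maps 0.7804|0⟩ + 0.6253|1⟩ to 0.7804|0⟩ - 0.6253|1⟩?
Z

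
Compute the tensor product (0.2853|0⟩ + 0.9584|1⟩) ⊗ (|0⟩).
0.2853|00⟩ + 0.9584|10⟩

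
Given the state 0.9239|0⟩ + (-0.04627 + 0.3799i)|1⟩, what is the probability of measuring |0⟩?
0.8536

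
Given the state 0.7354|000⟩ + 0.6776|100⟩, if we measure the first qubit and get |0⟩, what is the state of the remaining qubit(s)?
|00⟩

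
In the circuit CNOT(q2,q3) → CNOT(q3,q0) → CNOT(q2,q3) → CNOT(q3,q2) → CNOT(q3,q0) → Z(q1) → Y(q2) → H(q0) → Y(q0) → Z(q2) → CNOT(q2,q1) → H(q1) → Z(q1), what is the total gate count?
13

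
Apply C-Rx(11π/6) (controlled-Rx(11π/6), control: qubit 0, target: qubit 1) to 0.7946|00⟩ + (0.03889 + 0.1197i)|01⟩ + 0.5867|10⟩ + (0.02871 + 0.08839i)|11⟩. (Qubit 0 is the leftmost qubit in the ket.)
0.7946|00⟩ + (0.03889 + 0.1197i)|01⟩ + (-0.5438 - 0.007431i)|10⟩ + (-0.02773 - 0.2372i)|11⟩

C-Rx(11π/6) leaves the control-|0⟩ kets |00⟩, |01⟩ unchanged and applies Rx(11π/6) to qubit 1 on the control-|1⟩ pair (|10⟩, |11⟩).
Rx(11π/6) = [[cos(θ/2), −i·sin(θ/2)], [−i·sin(θ/2), cos(θ/2)]]; θ = 11π/6, cos(θ/2) ≈ -0.965926, sin(θ/2) ≈ 0.258819.
With a = amp(|10⟩) = 0.5867 and b = amp(|11⟩) = (0.02871 + 0.08839i):
new amp(|10⟩) = (-0.965926)·a + (-0.258819i)·b = (-0.5438 - 0.007431i)
new amp(|11⟩) = (-0.258819i)·a + (-0.965926)·b = (-0.02773 - 0.2372i)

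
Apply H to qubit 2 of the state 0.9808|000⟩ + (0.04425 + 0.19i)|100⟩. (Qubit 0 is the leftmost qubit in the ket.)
0.6935|000⟩ + 0.6935|001⟩ + (0.03129 + 0.1344i)|100⟩ + (0.03129 + 0.1344i)|101⟩

H on qubit 2 mixes each pair of kets that differ only in qubit 2: amplitudes (a, b) of (|…0…⟩, |…1…⟩) become ((a + b)/√2, (a − b)/√2). Kets absent from the input have amplitude 0.
(|000⟩, |001⟩): (a, b) = (0.9808, 0) → (0.6935, 0.6935)
(|100⟩, |101⟩): (a, b) = ((0.04425 + 0.19i), 0) → ((0.03129 + 0.1344i), (0.03129 + 0.1344i))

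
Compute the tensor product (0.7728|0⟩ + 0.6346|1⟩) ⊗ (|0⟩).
0.7728|00⟩ + 0.6346|10⟩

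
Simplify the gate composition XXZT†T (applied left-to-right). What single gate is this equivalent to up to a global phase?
Z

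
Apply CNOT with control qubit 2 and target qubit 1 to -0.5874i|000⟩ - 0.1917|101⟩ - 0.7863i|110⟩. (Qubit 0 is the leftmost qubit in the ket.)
-0.5874i|000⟩ - 0.7863i|110⟩ - 0.1917|111⟩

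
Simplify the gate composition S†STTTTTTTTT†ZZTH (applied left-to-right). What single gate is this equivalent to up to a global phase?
H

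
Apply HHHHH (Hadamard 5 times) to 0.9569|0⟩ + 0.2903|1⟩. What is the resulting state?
0.8819|0⟩ + 0.4714|1⟩

H² = I, so H^5 = H: a single Hadamard. With (a, b) = (0.9569, 0.2903), H gives ((a + b)/√2, (a − b)/√2) = (0.8819, 0.4714).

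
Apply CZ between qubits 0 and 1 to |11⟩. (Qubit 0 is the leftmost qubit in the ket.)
-|11⟩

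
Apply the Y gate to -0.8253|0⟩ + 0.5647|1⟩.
-0.5647i|0⟩ - 0.8253i|1⟩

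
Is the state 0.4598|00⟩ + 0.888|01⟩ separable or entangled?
Separable

Writing the state as a|00⟩ + b|01⟩ + c|10⟩ + d|11⟩, it is a product state iff ad − bc = 0.
Here (a, b, c, d) = (0.4598, 0.888, 0, 0): ad − bc = (0.4598)(0) − (0.888)(0) = 0, so the state is separable.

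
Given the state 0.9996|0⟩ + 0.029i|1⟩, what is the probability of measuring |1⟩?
0.000841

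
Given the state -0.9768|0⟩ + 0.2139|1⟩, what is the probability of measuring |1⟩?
0.04575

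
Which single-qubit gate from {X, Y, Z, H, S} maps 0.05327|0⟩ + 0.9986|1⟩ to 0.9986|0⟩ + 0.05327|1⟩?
X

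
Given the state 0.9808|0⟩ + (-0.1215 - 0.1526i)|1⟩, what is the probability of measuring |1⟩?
0.03805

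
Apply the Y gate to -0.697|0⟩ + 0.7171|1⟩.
-0.7171i|0⟩ - 0.697i|1⟩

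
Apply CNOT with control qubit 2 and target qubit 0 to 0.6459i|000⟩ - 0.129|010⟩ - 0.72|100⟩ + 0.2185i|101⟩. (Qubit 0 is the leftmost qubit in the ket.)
0.6459i|000⟩ + 0.2185i|001⟩ - 0.129|010⟩ - 0.72|100⟩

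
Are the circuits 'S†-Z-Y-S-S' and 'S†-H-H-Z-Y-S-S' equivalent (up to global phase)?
Yes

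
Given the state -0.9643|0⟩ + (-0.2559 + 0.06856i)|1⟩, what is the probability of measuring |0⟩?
0.9299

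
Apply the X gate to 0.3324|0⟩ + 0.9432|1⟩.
0.9432|0⟩ + 0.3324|1⟩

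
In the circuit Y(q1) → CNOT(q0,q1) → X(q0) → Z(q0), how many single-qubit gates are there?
3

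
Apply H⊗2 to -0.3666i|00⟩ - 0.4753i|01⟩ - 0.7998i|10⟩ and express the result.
-0.8209i|00⟩ - 0.3456i|01⟩ - 0.02105i|10⟩ + 0.4543i|11⟩

H⊗2 gives amp(|y⟩) = (1/2) Σ_x (−1)^(x·y) amp(|x⟩), where x·y is the number of positions in which both x and y have a 1.
|00⟩: (-0.3666i - 0.4753i - 0.7998i)/2 = -0.8209i
|01⟩: (-0.3666i + 0.4753i - 0.7998i)/2 = -0.3456i
|10⟩: (-0.3666i - 0.4753i + 0.7998i)/2 = -0.02105i
|11⟩: (-0.3666i + 0.4753i + 0.7998i)/2 = 0.4543i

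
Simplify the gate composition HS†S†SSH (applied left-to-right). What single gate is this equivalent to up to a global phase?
I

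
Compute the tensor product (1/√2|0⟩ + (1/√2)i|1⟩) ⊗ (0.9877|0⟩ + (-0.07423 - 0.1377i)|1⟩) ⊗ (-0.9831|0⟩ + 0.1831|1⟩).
-0.6866|000⟩ + 0.1279|001⟩ + (0.0516 + 0.09572i)|010⟩ + (-0.009611 - 0.01783i)|011⟩ - 0.6866i|100⟩ + 0.1279i|101⟩ + (-0.09572 + 0.0516i)|110⟩ + (0.01783 - 0.009611i)|111⟩

amp(|b₁b₂…⟩) = product of the factor amplitudes for bits b₁, b₂, …; only kets whose every factor amplitude is nonzero survive.
|000⟩: (1/√2)(0.9877)(-0.9831) = -0.6866
|001⟩: (1/√2)(0.9877)(0.1831) = 0.1279
|010⟩: (1/√2)(-0.07423 - 0.1377i)(-0.9831) = (0.0516 + 0.09572i)
|011⟩: (1/√2)(-0.07423 - 0.1377i)(0.1831) = (-0.009611 - 0.01783i)
|100⟩: ((1/√2)i)(0.9877)(-0.9831) = -0.6866i
|101⟩: ((1/√2)i)(0.9877)(0.1831) = 0.1279i
|110⟩: ((1/√2)i)(-0.07423 - 0.1377i)(-0.9831) = (-0.09572 + 0.0516i)
|111⟩: ((1/√2)i)(-0.07423 - 0.1377i)(0.1831) = (0.01783 - 0.009611i)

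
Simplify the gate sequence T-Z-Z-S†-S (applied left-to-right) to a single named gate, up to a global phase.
T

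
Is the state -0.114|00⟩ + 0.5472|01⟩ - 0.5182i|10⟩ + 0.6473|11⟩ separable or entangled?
Entangled

Writing the state as a|00⟩ + b|01⟩ + c|10⟩ + d|11⟩, it is a product state iff ad − bc = 0.
Here (a, b, c, d) = (-0.114, 0.5472, -0.5182i, 0.6473): ad − bc = (-0.114)(0.6473) − (0.5472)(-0.5182i) = (-0.07379 + 0.2836i) ≠ 0, so the state is entangled.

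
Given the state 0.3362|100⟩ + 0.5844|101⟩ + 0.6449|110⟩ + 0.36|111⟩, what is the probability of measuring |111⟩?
0.1296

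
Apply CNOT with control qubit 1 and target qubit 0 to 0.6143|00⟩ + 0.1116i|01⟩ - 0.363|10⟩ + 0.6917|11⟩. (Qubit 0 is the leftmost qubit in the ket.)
0.6143|00⟩ + 0.6917|01⟩ - 0.363|10⟩ + 0.1116i|11⟩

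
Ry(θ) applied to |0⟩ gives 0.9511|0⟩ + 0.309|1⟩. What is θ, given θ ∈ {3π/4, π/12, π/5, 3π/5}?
π/5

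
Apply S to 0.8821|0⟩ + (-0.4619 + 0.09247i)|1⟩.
0.8821|0⟩ + (-0.09247 - 0.4619i)|1⟩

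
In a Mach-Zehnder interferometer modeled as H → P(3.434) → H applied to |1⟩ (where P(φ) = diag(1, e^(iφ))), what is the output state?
(0.9788 + 0.1441i)|0⟩ + (0.02122 - 0.1441i)|1⟩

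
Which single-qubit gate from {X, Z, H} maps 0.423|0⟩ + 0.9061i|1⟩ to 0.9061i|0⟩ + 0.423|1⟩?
X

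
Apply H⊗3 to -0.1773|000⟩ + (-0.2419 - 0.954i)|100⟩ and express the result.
(-0.1482 - 0.3373i)|000⟩ + (-0.1482 - 0.3373i)|001⟩ + (-0.1482 - 0.3373i)|010⟩ + (-0.1482 - 0.3373i)|011⟩ + (0.02284 + 0.3373i)|100⟩ + (0.02284 + 0.3373i)|101⟩ + (0.02284 + 0.3373i)|110⟩ + (0.02284 + 0.3373i)|111⟩

H⊗3 gives amp(|y⟩) = (1/2√2) Σ_x (−1)^(x·y) amp(|x⟩), where x·y is the number of positions in which both x and y have a 1.
|000⟩: (-0.1773 + (-0.2419 - 0.954i))/(2√2) = (-0.1482 - 0.3373i)
|001⟩: (-0.1773 + (-0.2419 - 0.954i))/(2√2) = (-0.1482 - 0.3373i)
|010⟩: (-0.1773 + (-0.2419 - 0.954i))/(2√2) = (-0.1482 - 0.3373i)
|011⟩: (-0.1773 + (-0.2419 - 0.954i))/(2√2) = (-0.1482 - 0.3373i)
|100⟩: (-0.1773 - (-0.2419 - 0.954i))/(2√2) = (0.02284 + 0.3373i)
|101⟩: (-0.1773 - (-0.2419 - 0.954i))/(2√2) = (0.02284 + 0.3373i)
|110⟩: (-0.1773 - (-0.2419 - 0.954i))/(2√2) = (0.02284 + 0.3373i)
|111⟩: (-0.1773 - (-0.2419 - 0.954i))/(2√2) = (0.02284 + 0.3373i)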